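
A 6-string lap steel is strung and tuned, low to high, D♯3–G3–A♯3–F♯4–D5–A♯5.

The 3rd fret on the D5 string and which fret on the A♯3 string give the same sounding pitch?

D5 at fret 3 is D5 + 3 semitones = F5.
The open A♯3 string is 16 semitones below the open D5, so the same pitch on the A♯3 string lies at fret 3 + 16 = 19.

19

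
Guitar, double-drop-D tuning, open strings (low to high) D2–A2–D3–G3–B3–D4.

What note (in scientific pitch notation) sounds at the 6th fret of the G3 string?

C#4

G3 is MIDI 55. Adding 6 gives 61, which is C#4.
(Equivalently spelled Db4.)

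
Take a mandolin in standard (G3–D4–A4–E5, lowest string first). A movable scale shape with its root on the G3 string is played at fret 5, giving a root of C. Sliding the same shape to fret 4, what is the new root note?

Moving from fret 5 to fret 4 shifts the root by -1 semitone.
C down 1 semitone is B.

B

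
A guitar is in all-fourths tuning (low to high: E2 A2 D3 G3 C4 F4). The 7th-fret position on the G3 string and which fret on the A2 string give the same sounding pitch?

17

G3 at fret 7 is G3 + 7 semitones = D4.
The open A2 string is 10 semitones below the open G3, so the same pitch on the A2 string lies at fret 7 + 10 = 17.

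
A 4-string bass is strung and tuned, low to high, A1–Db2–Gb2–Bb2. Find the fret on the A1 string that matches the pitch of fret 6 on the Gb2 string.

15

Fret 6 on Gb2 is MIDI 42 + 6 = 48 (C3). On the A1 string (open MIDI 33), that pitch is 48 − 33 = fret 15.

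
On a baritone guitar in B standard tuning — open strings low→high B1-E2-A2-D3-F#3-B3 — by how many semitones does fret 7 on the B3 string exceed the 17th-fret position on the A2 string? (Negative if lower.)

4 semitones

B3 at fret 7 → F#4 (MIDI 66); A2 at fret 17 → D4 (MIDI 62).
66 − 62 = 4, so the two pitches are 4 semitones apart.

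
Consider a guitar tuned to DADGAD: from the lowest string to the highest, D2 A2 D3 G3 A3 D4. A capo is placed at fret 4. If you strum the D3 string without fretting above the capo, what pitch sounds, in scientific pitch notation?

F#3

The capo raises the open D3 by 4 semitones to F#3; fretting 0 more gives D3 + 4 + 0 = D3 + 4 semitones = F#3.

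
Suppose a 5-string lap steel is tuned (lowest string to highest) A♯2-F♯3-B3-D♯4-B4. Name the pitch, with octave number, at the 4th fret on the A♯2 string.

Each fret is one semitone, so A♯2 + 4 = D3.

D3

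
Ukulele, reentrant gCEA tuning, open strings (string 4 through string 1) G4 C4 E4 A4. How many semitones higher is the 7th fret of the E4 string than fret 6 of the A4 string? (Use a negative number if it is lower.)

E4 at fret 7 → B4 (MIDI 71); A4 at fret 6 → D#5 (MIDI 75).
71 − 75 = -4, so the two pitches are 4 semitones apart.

-4 semitones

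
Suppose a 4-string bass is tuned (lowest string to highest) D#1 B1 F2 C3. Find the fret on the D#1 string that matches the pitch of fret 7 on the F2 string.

F2 at fret 7 is F2 + 7 semitones = C3.
The open D#1 string is 14 semitones below the open F2, so the same pitch on the D#1 string lies at fret 7 + 14 = 21.

21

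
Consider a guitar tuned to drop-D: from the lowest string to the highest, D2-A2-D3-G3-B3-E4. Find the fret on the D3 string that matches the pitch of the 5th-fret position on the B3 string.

14

B3 at fret 5 is B3 + 5 semitones = E4.
The open D3 string is 9 semitones below the open B3, so the same pitch on the D3 string lies at fret 5 + 9 = 14.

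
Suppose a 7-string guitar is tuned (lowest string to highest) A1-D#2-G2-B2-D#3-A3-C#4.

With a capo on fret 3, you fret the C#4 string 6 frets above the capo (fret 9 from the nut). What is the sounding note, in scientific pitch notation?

The capo raises the open C#4 by 3 semitones to E4; fretting 6 more gives C#4 + 3 + 6 = C#4 + 9 semitones = A#4.
(Also written Bb.)

A#4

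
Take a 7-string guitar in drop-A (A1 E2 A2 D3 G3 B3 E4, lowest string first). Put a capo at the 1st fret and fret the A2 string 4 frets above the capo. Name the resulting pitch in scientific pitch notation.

The capo raises the open A2 by 1 semitone to A#2; fretting 4 more gives A2 + 1 + 4 = A2 + 5 semitones = D3.

D3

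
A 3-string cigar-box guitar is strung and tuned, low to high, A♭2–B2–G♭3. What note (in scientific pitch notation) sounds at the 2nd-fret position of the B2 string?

D♭3

B2 is MIDI 47. Adding 2 gives 49, which is D♭3.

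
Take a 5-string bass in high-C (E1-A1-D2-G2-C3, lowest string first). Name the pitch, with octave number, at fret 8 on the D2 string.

A♯2

Each fret is one semitone, so D2 + 8 = A♯2.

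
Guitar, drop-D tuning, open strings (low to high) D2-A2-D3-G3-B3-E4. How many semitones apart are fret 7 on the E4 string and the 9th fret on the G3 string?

7 semitones

E4 at fret 7 → B4 (MIDI 71); G3 at fret 9 → E4 (MIDI 64).
71 − 64 = 7, so the two pitches are 7 semitones apart, with B4 the higher.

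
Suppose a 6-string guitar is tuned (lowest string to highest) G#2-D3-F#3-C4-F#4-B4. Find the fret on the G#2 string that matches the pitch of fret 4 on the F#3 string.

14

F#3 at fret 4 is F#3 + 4 semitones = A#3.
The open G#2 string is 10 semitones below the open F#3, so the same pitch on the G#2 string lies at fret 4 + 10 = 14.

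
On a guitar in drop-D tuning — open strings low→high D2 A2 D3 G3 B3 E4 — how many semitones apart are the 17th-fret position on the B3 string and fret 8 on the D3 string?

18 semitones

B3 at fret 17 → E5 (MIDI 76); D3 at fret 8 → A#3 (MIDI 58).
76 − 58 = 18, so the two pitches are 18 semitones apart, with E5 the higher.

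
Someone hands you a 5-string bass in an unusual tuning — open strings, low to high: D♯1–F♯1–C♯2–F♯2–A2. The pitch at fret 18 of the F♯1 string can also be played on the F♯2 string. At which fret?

Fret 18 on F♯1 is MIDI 30 + 18 = 48 (C3). On the F♯2 string (open MIDI 42), that pitch is 48 − 42 = fret 6.

6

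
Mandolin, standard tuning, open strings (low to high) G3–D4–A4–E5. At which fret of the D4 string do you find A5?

A5 is 19 semitones above the open D4 (D–D#–E–F–…–G–G#–A), so it sits at fret 19.

19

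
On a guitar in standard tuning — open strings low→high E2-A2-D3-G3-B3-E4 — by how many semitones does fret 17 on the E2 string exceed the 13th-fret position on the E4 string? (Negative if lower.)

-20 semitones

E2 at fret 17 → A3 (MIDI 57); E4 at fret 13 → F5 (MIDI 77).
57 − 77 = -20, so the two pitches are 20 semitones apart.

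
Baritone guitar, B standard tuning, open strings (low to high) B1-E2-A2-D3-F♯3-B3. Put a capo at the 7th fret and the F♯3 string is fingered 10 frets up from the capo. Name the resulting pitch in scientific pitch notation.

The capo raises the open F♯3 by 7 semitones to C♯4; fretting 10 more gives F♯3 + 7 + 10 = F♯3 + 17 semitones = B4.

B4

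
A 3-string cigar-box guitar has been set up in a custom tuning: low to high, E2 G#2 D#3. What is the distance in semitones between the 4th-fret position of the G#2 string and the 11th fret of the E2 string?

3 semitones

G#2 at fret 4 → C3 (MIDI 48); E2 at fret 11 → D#3 (MIDI 51).
48 − 51 = -3, so the two pitches are 3 semitones apart, with D#3 the higher.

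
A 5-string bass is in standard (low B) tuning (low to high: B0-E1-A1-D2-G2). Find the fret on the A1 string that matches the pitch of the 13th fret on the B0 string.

3

B0 at fret 13 is B0 + 13 semitones = C2.
The open A1 string is 10 semitones above the open B0, so the same pitch on the A1 string lies at fret 13 − 10 = 3.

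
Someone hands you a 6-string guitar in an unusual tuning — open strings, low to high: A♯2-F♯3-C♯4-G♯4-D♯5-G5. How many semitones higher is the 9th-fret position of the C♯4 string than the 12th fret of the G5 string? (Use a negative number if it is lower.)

C♯4 at fret 9 → A♯4 (MIDI 70); G5 at fret 12 → G6 (MIDI 91).
70 − 91 = -21, so the two pitches are 21 semitones apart.

-21 semitones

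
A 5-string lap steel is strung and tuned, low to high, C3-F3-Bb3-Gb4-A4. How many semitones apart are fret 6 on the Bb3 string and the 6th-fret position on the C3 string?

10 semitones

Bb3 at fret 6 → E4 (MIDI 64); C3 at fret 6 → Gb3 (MIDI 54).
64 − 54 = 10, so the two pitches are 10 semitones apart, with E4 the higher.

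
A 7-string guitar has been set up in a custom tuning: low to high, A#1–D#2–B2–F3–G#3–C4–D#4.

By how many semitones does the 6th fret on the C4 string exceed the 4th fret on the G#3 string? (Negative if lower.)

6 semitones

C4 at fret 6 → F#4 (MIDI 66); G#3 at fret 4 → C4 (MIDI 60).
66 − 60 = 6, so the two pitches are 6 semitones apart.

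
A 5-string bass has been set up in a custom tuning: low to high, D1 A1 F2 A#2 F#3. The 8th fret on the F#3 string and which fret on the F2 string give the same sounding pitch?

21

Fret 8 on F#3 is MIDI 54 + 8 = 62 (D4). On the F2 string (open MIDI 41), that pitch is 62 − 41 = fret 21.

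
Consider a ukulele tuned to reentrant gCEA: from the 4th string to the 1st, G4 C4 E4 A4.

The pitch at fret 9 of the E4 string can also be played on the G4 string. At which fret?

6

Fret 9 on E4 is MIDI 64 + 9 = 73 (C#5). On the G4 string (open MIDI 67), that pitch is 73 − 67 = fret 6.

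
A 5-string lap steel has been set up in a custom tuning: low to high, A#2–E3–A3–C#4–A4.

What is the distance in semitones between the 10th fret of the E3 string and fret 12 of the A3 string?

E3 at fret 10 → D4 (MIDI 62); A3 at fret 12 → A4 (MIDI 69).
62 − 69 = -7, so the two pitches are 7 semitones apart, with A4 the higher.

7 semitones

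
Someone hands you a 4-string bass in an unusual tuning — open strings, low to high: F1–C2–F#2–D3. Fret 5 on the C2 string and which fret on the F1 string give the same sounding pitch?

C2 at fret 5 is C2 + 5 semitones = F2.
The open F1 string is 7 semitones below the open C2, so the same pitch on the F1 string lies at fret 5 + 7 = 12.

12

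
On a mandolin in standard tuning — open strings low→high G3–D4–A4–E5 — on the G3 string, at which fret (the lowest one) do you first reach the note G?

0

From G3, count semitones up the chromatic scale until reaching G: G — 0 steps.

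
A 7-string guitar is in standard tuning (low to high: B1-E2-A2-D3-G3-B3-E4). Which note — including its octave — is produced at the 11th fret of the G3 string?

Each fret is one semitone, so G3 + 11 = F#4.

F#4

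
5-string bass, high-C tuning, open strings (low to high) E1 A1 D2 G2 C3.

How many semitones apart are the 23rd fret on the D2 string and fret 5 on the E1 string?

D2 at fret 23 → C#4 (MIDI 61); E1 at fret 5 → A1 (MIDI 33).
61 − 33 = 28, so the two pitches are 28 semitones apart, with C#4 the higher.

28 semitones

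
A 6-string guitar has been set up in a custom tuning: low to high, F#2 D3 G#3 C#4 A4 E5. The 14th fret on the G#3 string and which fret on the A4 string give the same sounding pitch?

1

Fret 14 on G#3 is MIDI 56 + 14 = 70 (A#4). On the A4 string (open MIDI 69), that pitch is 70 − 69 = fret 1.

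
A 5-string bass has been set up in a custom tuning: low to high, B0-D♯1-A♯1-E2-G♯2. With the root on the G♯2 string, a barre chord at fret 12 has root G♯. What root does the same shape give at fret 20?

Moving from fret 12 to fret 20 shifts the root by 8 semitones.
G♯ up 8 semitones is E.

E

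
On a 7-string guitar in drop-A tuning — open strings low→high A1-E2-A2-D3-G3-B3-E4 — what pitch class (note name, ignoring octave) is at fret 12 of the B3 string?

B3 is MIDI 59. Adding 12 gives 71; 71 mod 12 = 11, i.e. B.

B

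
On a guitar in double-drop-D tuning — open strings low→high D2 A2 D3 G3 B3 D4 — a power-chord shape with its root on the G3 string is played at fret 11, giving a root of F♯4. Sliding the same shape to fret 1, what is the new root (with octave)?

G♯3

Moving from fret 11 to fret 1 shifts the root by -10 semitones.
F♯4 down 10 semitones is G♯3.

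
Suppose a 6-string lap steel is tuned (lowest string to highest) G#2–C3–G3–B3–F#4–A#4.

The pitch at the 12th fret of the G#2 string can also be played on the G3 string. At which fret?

Fret 12 on G#2 is MIDI 44 + 12 = 56 (G#3). On the G3 string (open MIDI 55), that pitch is 56 − 55 = fret 1.

1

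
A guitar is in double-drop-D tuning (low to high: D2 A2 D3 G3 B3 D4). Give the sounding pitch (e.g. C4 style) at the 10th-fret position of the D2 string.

D2 is MIDI 38. Adding 10 gives 48, which is C3.

C3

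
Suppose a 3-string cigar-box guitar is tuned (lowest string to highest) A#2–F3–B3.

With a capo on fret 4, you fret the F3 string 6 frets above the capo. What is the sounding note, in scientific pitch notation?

D#4

The capo raises the open F3 by 4 semitones to A3; fretting 6 more gives F3 + 4 + 6 = F3 + 10 semitones = D#4.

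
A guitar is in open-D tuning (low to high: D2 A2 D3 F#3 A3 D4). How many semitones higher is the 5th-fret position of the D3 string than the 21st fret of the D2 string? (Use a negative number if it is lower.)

D3 at fret 5 → G3 (MIDI 55); D2 at fret 21 → B3 (MIDI 59).
55 − 59 = -4, so the two pitches are 4 semitones apart.

-4 semitones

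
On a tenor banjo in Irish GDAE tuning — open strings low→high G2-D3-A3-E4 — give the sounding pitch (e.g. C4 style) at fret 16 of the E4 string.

Each fret is one semitone, so E4 + 16 = G#5.

G#5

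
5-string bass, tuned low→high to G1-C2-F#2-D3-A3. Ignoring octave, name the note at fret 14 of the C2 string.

The open C2 string plus 14 semitones: C–C#–D–D#–…–C–C#–D.

D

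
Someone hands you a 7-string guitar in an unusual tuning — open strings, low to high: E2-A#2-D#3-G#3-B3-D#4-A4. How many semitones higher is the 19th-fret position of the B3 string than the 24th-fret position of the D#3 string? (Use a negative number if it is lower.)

3 semitones

B3 at fret 19 → F#5 (MIDI 78); D#3 at fret 24 → D#5 (MIDI 75).
78 − 75 = 3, so the two pitches are 3 semitones apart.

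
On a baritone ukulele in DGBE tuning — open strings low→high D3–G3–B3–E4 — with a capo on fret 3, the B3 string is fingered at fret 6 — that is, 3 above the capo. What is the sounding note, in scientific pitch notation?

F4

The capo raises the open B3 by 3 semitones to D4; fretting 3 more gives B3 + 3 + 3 = B3 + 6 semitones = F4.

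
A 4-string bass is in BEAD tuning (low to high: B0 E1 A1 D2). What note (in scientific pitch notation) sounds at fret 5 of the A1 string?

D2

A1 is MIDI 33. Adding 5 gives 38, which is D2.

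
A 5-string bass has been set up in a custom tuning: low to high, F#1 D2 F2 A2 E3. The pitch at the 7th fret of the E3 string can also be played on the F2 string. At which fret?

E3 at fret 7 is E3 + 7 semitones = B3.
The open F2 string is 11 semitones below the open E3, so the same pitch on the F2 string lies at fret 7 + 11 = 18.

18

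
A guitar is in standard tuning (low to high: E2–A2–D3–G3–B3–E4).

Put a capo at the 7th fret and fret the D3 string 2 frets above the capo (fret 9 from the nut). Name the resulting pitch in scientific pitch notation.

The capo raises the open D3 by 7 semitones to A3; fretting 2 more gives D3 + 7 + 2 = D3 + 9 semitones = B3.

B3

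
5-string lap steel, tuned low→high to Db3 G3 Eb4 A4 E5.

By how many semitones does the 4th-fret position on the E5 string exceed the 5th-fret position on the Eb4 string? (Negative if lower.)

E5 at fret 4 → Ab5 (MIDI 80); Eb4 at fret 5 → Ab4 (MIDI 68).
80 − 68 = 12, so the two pitches are 12 semitones apart.

12 semitones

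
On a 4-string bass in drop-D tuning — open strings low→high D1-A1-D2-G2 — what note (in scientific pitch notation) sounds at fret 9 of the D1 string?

Each fret is one semitone, so D1 + 9 = B1.

B1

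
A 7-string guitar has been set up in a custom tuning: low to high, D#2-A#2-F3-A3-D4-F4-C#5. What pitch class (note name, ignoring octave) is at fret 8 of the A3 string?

Each fret is one semitone, so A3 + 8 = F.

F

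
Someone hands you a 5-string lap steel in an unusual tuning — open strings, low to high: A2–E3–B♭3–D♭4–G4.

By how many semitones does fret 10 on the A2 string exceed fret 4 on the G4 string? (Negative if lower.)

A2 at fret 10 → G3 (MIDI 55); G4 at fret 4 → B4 (MIDI 71).
55 − 71 = -16, so the two pitches are 16 semitones apart.

-16 semitones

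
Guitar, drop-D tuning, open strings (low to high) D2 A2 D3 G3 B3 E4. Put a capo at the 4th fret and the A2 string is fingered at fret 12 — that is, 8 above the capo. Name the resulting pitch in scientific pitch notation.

A3

The capo raises the open A2 by 4 semitones to C#3; fretting 8 more gives A2 + 4 + 8 = A2 + 12 semitones = A3.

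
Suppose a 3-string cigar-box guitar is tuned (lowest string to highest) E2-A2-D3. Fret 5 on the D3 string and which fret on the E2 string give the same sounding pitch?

Fret 5 on D3 is MIDI 50 + 5 = 55 (G3). On the E2 string (open MIDI 40), that pitch is 55 − 40 = fret 15.

15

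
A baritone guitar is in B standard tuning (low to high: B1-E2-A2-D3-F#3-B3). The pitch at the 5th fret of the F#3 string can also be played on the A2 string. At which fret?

F#3 at fret 5 is F#3 + 5 semitones = B3.
The open A2 string is 9 semitones below the open F#3, so the same pitch on the A2 string lies at fret 5 + 9 = 14.

14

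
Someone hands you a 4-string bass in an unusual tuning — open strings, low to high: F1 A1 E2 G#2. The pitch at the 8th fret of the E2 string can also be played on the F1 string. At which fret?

Fret 8 on E2 is MIDI 40 + 8 = 48 (C3). On the F1 string (open MIDI 29), that pitch is 48 − 29 = fret 19.

19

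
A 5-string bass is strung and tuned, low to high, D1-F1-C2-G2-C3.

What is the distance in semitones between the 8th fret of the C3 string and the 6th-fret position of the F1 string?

21 semitones

C3 at fret 8 → G♯3 (MIDI 56); F1 at fret 6 → B1 (MIDI 35).
56 − 35 = 21, so the two pitches are 21 semitones apart, with G♯3 the higher.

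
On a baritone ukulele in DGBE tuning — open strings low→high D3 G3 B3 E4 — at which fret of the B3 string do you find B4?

B4 is 12 semitones above the open B3 (B–C–C#–D–…–A–A#–B), so it sits at fret 12.

12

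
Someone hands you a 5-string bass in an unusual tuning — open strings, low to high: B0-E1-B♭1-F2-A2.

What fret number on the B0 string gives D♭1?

D♭1 is 2 semitones above the open B0 (B–C–Db), so it sits at fret 2.

2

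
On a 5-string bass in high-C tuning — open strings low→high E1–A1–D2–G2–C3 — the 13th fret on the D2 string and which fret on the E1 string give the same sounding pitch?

Fret 13 on D2 is MIDI 38 + 13 = 51 (D#3). On the E1 string (open MIDI 28), that pitch is 51 − 28 = fret 23.

23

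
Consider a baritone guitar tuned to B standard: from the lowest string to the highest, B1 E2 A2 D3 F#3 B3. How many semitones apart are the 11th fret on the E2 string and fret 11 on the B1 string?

E2 at fret 11 → D#3 (MIDI 51); B1 at fret 11 → A#2 (MIDI 46).
51 − 46 = 5, so the two pitches are 5 semitones apart, with D#3 the higher.

5 semitones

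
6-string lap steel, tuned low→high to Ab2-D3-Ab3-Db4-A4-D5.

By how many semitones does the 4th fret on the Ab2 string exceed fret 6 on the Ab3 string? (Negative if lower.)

-14 semitones

Ab2 at fret 4 → C3 (MIDI 48); Ab3 at fret 6 → D4 (MIDI 62).
48 − 62 = -14, so the two pitches are 14 semitones apart.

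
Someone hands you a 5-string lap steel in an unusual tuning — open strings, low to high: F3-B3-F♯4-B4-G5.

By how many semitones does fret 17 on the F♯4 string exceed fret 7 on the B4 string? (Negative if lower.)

5 semitones

F♯4 at fret 17 → B5 (MIDI 83); B4 at fret 7 → F♯5 (MIDI 78).
83 − 78 = 5, so the two pitches are 5 semitones apart.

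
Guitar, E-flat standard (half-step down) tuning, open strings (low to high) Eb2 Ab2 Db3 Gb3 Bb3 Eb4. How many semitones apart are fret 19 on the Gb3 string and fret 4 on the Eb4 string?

6 semitones

Gb3 at fret 19 → Db5 (MIDI 73); Eb4 at fret 4 → G4 (MIDI 67).
73 − 67 = 6, so the two pitches are 6 semitones apart, with Db5 the higher.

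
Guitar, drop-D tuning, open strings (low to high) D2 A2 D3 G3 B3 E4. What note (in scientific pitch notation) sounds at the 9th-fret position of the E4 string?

C#5

E4 is MIDI 64. Adding 9 gives 73, which is C#5.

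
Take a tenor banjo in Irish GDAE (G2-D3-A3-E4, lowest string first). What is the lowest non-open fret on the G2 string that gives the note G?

12

From G2, count semitones up the chromatic scale until reaching G: G–G#–A–A#–…–F–F#–G — 12 steps.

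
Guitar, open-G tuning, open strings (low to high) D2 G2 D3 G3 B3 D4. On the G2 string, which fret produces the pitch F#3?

11

F#3 is 11 semitones above the open G2 (G–G#–A–A#–…–E–F–F#), so it sits at fret 11.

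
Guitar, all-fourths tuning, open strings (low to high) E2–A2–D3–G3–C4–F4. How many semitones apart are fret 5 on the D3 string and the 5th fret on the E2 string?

D3 at fret 5 → G3 (MIDI 55); E2 at fret 5 → A2 (MIDI 45).
55 − 45 = 10, so the two pitches are 10 semitones apart, with G3 the higher.

10 semitones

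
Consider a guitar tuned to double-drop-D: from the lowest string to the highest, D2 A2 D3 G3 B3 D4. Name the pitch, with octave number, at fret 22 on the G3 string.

The open G3 string plus 22 semitones: G–G#–A–A#–…–D#–E–F.
The walk passes from B into C 2 times, so the octave number goes from 3 to 5.

F5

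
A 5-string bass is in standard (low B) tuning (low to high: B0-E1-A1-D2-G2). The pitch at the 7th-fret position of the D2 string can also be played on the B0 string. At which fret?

Fret 7 on D2 is MIDI 38 + 7 = 45 (A2). On the B0 string (open MIDI 23), that pitch is 45 − 23 = fret 22.

22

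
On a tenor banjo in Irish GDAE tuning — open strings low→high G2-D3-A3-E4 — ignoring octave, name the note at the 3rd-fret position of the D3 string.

The open D3 string plus 3 semitones: D–D#–E–F.

F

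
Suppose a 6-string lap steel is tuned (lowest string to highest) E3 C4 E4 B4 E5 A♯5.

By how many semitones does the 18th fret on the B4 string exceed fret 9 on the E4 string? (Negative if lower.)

16 semitones

B4 at fret 18 → F6 (MIDI 89); E4 at fret 9 → C♯5 (MIDI 73).
89 − 73 = 16, so the two pitches are 16 semitones apart.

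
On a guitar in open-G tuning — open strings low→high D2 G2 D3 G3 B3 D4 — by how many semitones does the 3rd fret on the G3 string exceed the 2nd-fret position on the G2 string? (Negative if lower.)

G3 at fret 3 → A#3 (MIDI 58); G2 at fret 2 → A2 (MIDI 45).
58 − 45 = 13, so the two pitches are 13 semitones apart.

13 semitones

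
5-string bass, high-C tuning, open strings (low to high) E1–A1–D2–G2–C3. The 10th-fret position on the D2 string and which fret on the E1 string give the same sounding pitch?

D2 at fret 10 is D2 + 10 semitones = C3.
The open E1 string is 10 semitones below the open D2, so the same pitch on the E1 string lies at fret 10 + 10 = 20.

20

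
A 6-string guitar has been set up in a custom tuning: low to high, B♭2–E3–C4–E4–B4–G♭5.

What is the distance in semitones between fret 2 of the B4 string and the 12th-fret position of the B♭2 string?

B4 at fret 2 → D♭5 (MIDI 73); B♭2 at fret 12 → B♭3 (MIDI 58).
73 − 58 = 15, so the two pitches are 15 semitones apart, with D♭5 the higher.

15 semitones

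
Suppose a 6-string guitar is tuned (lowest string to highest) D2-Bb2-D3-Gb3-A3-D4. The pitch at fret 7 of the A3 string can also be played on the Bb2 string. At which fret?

18

A3 at fret 7 is A3 + 7 semitones = E4.
The open Bb2 string is 11 semitones below the open A3, so the same pitch on the Bb2 string lies at fret 7 + 11 = 18.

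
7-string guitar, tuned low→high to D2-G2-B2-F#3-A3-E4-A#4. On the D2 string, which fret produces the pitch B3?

B3 is 21 semitones above the open D2 (D–D#–E–F–…–A–A#–B), so it sits at fret 21.

21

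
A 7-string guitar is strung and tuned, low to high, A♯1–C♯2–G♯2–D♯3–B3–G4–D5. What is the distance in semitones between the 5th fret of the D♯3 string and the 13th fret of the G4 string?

D♯3 at fret 5 → G♯3 (MIDI 56); G4 at fret 13 → G♯5 (MIDI 80).
56 − 80 = -24, so the two pitches are 24 semitones apart, with G♯5 the higher.

24 semitones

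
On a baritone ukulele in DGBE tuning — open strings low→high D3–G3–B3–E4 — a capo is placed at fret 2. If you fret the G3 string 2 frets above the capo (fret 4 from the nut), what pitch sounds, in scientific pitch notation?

The capo raises the open G3 by 2 semitones to A3; fretting 2 more gives G3 + 2 + 2 = G3 + 4 semitones = B3.

B3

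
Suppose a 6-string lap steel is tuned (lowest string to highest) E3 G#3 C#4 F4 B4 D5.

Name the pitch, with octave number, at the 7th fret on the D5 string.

A5

Each fret is one semitone, so D5 + 7 = A5.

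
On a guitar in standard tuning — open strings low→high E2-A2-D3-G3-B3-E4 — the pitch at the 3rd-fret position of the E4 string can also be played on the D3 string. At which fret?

17

Fret 3 on E4 is MIDI 64 + 3 = 67 (G4). On the D3 string (open MIDI 50), that pitch is 67 − 50 = fret 17.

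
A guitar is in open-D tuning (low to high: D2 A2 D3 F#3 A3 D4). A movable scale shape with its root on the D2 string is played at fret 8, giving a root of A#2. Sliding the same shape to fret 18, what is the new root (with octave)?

G#3

Moving from fret 8 to fret 18 shifts the root by 10 semitones.
A#2 up 10 semitones is G#3.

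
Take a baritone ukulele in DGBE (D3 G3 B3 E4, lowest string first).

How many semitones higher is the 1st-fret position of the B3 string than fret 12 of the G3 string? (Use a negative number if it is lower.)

-7 semitones

B3 at fret 1 → C4 (MIDI 60); G3 at fret 12 → G4 (MIDI 67).
60 − 67 = -7, so the two pitches are 7 semitones apart.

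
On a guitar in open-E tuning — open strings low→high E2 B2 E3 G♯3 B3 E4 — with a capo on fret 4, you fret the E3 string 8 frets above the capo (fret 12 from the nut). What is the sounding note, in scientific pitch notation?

The capo raises the open E3 by 4 semitones to G♯3; fretting 8 more gives E3 + 4 + 8 = E3 + 12 semitones = E4.

E4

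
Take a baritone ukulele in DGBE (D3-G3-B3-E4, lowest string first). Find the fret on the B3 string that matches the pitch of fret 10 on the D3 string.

D3 at fret 10 is D3 + 10 semitones = C4.
The open B3 string is 9 semitones above the open D3, so the same pitch on the B3 string lies at fret 10 − 9 = 1.

1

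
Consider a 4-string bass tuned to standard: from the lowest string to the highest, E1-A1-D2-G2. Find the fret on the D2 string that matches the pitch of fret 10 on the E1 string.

0

E1 at fret 10 is E1 + 10 semitones = D2.
The open D2 string is 10 semitones above the open E1, so the same pitch on the D2 string lies at fret 10 − 10 = 0.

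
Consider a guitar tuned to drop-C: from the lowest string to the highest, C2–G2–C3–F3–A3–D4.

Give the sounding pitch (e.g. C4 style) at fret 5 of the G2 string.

Each fret is one semitone, so G2 + 5 = C3.

C3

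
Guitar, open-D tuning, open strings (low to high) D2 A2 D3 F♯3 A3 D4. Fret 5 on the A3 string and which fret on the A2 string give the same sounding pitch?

Fret 5 on A3 is MIDI 57 + 5 = 62 (D4). On the A2 string (open MIDI 45), that pitch is 62 − 45 = fret 17.

17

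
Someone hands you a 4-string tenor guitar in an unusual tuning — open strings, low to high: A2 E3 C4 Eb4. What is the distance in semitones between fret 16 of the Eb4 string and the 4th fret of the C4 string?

15 semitones

Eb4 at fret 16 → G5 (MIDI 79); C4 at fret 4 → E4 (MIDI 64).
79 − 64 = 15, so the two pitches are 15 semitones apart, with G5 the higher.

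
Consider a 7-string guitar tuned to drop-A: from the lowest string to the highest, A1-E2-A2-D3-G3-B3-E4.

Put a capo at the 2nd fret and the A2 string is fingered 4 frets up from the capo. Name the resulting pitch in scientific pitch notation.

D#3

The capo raises the open A2 by 2 semitones to B2; fretting 4 more gives A2 + 2 + 4 = A2 + 6 semitones = D#3.
(Also written Eb.)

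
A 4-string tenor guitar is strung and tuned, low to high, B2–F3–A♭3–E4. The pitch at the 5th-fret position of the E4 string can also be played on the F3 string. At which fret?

E4 at fret 5 is E4 + 5 semitones = A4.
The open F3 string is 11 semitones below the open E4, so the same pitch on the F3 string lies at fret 5 + 11 = 16.

16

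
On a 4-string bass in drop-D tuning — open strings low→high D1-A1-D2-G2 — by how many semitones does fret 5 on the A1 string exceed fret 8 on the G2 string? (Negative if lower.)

-13 semitones

A1 at fret 5 → D2 (MIDI 38); G2 at fret 8 → D#3 (MIDI 51).
38 − 51 = -13, so the two pitches are 13 semitones apart.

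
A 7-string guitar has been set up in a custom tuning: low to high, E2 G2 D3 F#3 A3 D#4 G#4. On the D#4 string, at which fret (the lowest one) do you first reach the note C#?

10

From D#4, count semitones up the chromatic scale until reaching C#: D#–E–F–F#–…–B–C–C# — 10 steps.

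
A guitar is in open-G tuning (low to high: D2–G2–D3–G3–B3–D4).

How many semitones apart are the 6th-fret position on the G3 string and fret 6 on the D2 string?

17 semitones

G3 at fret 6 → C#4 (MIDI 61); D2 at fret 6 → G#2 (MIDI 44).
61 − 44 = 17, so the two pitches are 17 semitones apart, with C#4 the higher.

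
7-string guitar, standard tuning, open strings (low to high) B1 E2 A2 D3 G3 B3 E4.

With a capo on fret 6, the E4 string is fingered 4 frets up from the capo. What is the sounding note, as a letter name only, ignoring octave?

D

The capo raises the open E4 by 6 semitones to A#4; fretting 4 more gives E4 + 6 + 4 = E4 + 10 semitones, landing on D.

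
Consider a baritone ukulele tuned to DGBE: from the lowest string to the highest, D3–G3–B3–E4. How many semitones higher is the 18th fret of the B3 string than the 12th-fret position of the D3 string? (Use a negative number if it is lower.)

B3 at fret 18 → F5 (MIDI 77); D3 at fret 12 → D4 (MIDI 62).
77 − 62 = 15, so the two pitches are 15 semitones apart.

15 semitones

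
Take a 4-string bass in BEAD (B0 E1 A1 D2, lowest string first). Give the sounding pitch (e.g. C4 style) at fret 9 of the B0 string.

B0 is MIDI 23. Adding 9 gives 32, which is G#1.

G#1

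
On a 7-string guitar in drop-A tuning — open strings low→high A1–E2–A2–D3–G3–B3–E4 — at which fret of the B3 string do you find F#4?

F#4 is 7 semitones above the open B3 (B–C–C#–D–D#–E–F–F#), so it sits at fret 7.

7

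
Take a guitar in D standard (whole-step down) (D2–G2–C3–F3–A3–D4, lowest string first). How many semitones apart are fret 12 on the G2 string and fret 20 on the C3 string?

G2 at fret 12 → G3 (MIDI 55); C3 at fret 20 → G♯4 (MIDI 68).
55 − 68 = -13, so the two pitches are 13 semitones apart, with G♯4 the higher.

13 semitones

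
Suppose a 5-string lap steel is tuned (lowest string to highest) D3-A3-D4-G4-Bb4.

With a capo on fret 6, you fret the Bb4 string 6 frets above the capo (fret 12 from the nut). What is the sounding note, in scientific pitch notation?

Bb5

The capo raises the open Bb4 by 6 semitones to E5; fretting 6 more gives Bb4 + 6 + 6 = Bb4 + 12 semitones = Bb5.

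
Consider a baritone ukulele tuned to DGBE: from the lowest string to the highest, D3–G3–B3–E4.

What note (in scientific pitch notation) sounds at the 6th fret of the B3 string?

F4

Each fret is one semitone, so B3 + 6 = F4.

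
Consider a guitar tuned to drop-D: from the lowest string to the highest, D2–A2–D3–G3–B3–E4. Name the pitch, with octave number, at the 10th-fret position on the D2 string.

C3

The open D2 string plus 10 semitones: D–D#–E–F–…–A#–B–C.
The walk passes from B into C once, so the octave number goes from 2 to 3.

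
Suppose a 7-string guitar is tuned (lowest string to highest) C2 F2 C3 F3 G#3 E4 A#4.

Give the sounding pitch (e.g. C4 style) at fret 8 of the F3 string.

Each fret is one semitone, so F3 + 8 = C#4.
(Equivalently spelled Db4.)

C#4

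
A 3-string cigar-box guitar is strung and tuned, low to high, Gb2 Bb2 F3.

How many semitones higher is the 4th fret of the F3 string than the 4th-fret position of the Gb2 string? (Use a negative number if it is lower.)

11 semitones

F3 at fret 4 → A3 (MIDI 57); Gb2 at fret 4 → Bb2 (MIDI 46).
57 − 46 = 11, so the two pitches are 11 semitones apart.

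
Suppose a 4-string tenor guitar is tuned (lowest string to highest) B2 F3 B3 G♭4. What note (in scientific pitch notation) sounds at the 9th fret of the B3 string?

The open B3 string plus 9 semitones: B–C–Db–D–Eb–E–F–Gb–G–Ab.
The walk passes from B into C once, so the octave number goes from 3 to 4.
(Equivalently spelled G♯4.)

A♭4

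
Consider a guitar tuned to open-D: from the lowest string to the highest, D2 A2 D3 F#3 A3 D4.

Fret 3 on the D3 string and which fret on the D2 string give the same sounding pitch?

D3 at fret 3 is D3 + 3 semitones = F3.
The open D2 string is 12 semitones below the open D3, so the same pitch on the D2 string lies at fret 3 + 12 = 15.

15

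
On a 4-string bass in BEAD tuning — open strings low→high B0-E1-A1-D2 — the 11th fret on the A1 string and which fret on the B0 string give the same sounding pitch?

21

Fret 11 on A1 is MIDI 33 + 11 = 44 (G#2). On the B0 string (open MIDI 23), that pitch is 44 − 23 = fret 21.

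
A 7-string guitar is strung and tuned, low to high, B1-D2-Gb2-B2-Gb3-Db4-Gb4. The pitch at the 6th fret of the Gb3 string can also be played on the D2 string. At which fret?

22

Fret 6 on Gb3 is MIDI 54 + 6 = 60 (C4). On the D2 string (open MIDI 38), that pitch is 60 − 38 = fret 22.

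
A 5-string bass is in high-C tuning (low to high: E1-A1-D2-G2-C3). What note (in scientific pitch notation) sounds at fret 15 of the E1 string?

G2

E1 is MIDI 28. Adding 15 gives 43, which is G2.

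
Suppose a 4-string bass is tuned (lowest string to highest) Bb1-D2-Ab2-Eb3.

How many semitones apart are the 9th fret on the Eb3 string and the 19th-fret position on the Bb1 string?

7 semitones

Eb3 at fret 9 → C4 (MIDI 60); Bb1 at fret 19 → F3 (MIDI 53).
60 − 53 = 7, so the two pitches are 7 semitones apart, with C4 the higher.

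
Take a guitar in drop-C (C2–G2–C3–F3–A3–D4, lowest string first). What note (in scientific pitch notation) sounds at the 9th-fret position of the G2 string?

The open G2 string plus 9 semitones: G–G#–A–A#–B–C–C#–D–D#–E.
The walk passes from B into C once, so the octave number goes from 2 to 3.

E3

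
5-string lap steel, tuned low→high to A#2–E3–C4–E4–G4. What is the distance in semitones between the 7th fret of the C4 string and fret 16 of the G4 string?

16 semitones

C4 at fret 7 → G4 (MIDI 67); G4 at fret 16 → B5 (MIDI 83).
67 − 83 = -16, so the two pitches are 16 semitones apart, with B5 the higher.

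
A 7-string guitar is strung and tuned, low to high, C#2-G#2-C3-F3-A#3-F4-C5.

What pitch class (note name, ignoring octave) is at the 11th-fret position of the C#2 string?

C

Each fret is one semitone, so C#2 + 11 = C.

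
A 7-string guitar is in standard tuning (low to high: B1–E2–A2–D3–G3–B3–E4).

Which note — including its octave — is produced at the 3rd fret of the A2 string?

A2 is MIDI 45. Adding 3 gives 48, which is C3.

C3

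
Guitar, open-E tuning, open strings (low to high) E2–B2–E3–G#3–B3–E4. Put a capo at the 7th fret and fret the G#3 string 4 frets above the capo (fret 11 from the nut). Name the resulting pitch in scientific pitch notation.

The capo raises the open G#3 by 7 semitones to D#4; fretting 4 more gives G#3 + 7 + 4 = G#3 + 11 semitones = G4.

G4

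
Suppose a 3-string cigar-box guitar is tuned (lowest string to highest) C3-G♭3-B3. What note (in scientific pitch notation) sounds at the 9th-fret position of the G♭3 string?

The open G♭3 string plus 9 semitones: Gb–G–Ab–A–Bb–B–C–Db–D–Eb.
The walk passes from B into C once, so the octave number goes from 3 to 4.
(Equivalently spelled D♯4.)

E♭4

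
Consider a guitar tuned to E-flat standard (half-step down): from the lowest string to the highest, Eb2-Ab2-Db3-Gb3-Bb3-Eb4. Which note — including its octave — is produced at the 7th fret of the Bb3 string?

Each fret is one semitone, so Bb3 + 7 = F4.

F4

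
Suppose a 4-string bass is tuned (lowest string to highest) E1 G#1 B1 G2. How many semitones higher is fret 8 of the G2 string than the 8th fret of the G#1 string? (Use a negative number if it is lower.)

11 semitones

G2 at fret 8 → D#3 (MIDI 51); G#1 at fret 8 → E2 (MIDI 40).
51 − 40 = 11, so the two pitches are 11 semitones apart.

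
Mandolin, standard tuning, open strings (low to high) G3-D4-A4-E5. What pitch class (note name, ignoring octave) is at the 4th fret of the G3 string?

B

The open G3 string plus 4 semitones: G–G#–A–A#–B.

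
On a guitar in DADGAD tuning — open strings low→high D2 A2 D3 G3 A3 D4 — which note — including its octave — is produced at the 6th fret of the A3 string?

D#4

The open A3 string plus 6 semitones: A–A#–B–C–C#–D–D#.
The walk passes from B into C once, so the octave number goes from 3 to 4.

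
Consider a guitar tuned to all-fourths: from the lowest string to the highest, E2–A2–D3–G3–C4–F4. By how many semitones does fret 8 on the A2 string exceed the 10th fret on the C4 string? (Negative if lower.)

A2 at fret 8 → F3 (MIDI 53); C4 at fret 10 → A#4 (MIDI 70).
53 − 70 = -17, so the two pitches are 17 semitones apart.

-17 semitones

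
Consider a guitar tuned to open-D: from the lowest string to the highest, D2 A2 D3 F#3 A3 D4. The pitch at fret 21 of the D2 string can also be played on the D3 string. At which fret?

9

D2 at fret 21 is D2 + 21 semitones = B3.
The open D3 string is 12 semitones above the open D2, so the same pitch on the D3 string lies at fret 21 − 12 = 9.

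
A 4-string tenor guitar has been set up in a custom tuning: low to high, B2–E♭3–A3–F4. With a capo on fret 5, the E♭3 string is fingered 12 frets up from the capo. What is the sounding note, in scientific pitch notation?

The capo raises the open E♭3 by 5 semitones to A♭3; fretting 12 more gives E♭3 + 5 + 12 = E♭3 + 17 semitones = A♭4.
(Also written G♯.)

A♭4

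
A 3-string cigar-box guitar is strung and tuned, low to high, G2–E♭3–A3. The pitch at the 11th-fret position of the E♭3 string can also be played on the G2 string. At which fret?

19

E♭3 at fret 11 is E♭3 + 11 semitones = D4.
The open G2 string is 8 semitones below the open E♭3, so the same pitch on the G2 string lies at fret 11 + 8 = 19.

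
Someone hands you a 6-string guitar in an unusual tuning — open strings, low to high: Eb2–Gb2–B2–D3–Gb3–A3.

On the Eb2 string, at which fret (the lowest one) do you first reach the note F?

2

From Eb2, count semitones up the chromatic scale until reaching F: Eb–E–F — 2 steps.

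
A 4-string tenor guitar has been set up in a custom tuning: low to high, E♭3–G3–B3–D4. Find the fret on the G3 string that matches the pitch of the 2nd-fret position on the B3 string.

6

Fret 2 on B3 is MIDI 59 + 2 = 61 (D♭4). On the G3 string (open MIDI 55), that pitch is 61 − 55 = fret 6.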